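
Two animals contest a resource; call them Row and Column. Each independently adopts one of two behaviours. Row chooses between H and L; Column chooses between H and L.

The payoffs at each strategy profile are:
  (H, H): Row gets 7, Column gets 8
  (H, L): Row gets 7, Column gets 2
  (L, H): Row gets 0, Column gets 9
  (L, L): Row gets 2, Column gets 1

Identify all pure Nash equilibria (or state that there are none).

(H, H): Row gets 7 ≥ 0 from L, and Column gets 8 ≥ 2 from L — Nash equilibrium.
(H, L): Column prefers H (8 > 2) — not an equilibrium.
(L, H): Row prefers H (7 > 0) — not an equilibrium.
(L, L): Row prefers H (7 > 2); Column prefers H (9 > 1) — not an equilibrium.

(H, H)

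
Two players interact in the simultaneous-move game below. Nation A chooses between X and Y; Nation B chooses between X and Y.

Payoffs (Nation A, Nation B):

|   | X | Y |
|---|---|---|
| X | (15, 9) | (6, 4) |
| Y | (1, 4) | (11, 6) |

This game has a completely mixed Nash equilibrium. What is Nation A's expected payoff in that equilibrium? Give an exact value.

159/19

First find q, the probability Nation B plays X, from Nation A's indifference between X and Y: 15q + 6(1−q) = q + 11(1−q), giving q = 5/19.
Since Nation A is indifferent in equilibrium, Nation A's expected payoff equals the payoff from either row against (5/19, 14/19). Using X: 15(5/19) + 6(14/19) = 159/19.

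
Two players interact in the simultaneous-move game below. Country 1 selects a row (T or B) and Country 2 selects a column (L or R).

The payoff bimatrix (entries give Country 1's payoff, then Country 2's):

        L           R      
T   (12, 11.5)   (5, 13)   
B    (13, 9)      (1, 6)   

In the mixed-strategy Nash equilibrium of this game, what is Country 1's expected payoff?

First find y, the probability Country 2 plays L, from Country 1's indifference between T and B: 12y + 5(1−y) = 13y + (1−y), giving y = 4/5.
Since Country 1 is indifferent in equilibrium, Country 1's expected payoff equals the payoff from either row against (4/5, 1/5). Using T: 12(4/5) + 5(1/5) = 53/5.

53/5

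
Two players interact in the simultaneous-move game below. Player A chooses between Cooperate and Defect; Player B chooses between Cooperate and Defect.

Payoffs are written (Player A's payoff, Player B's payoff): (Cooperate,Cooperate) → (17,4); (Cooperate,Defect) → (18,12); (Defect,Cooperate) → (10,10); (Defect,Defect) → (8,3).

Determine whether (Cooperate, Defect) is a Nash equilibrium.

Yes

At (Cooperate, Defect), Player A earns 18; switching to Defect would give 8, so Player A has no profitable deviation.
Player B earns 12; switching to Cooperate would give 4, so Player B has no profitable deviation.
Neither player can gain by a unilateral deviation, so this profile is a Nash equilibrium.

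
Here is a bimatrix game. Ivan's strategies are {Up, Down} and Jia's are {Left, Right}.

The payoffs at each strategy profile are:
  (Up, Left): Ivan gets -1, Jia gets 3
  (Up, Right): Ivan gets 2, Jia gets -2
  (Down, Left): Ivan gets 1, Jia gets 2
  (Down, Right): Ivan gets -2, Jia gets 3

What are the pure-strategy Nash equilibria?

none

(Up, Left): Ivan prefers Down (1 > -1) — not an equilibrium.
(Up, Right): Jia prefers Left (3 > -2) — not an equilibrium.
(Down, Left): Jia prefers Right (3 > 2) — not an equilibrium.
(Down, Right): Ivan prefers Up (2 > -2) — not an equilibrium.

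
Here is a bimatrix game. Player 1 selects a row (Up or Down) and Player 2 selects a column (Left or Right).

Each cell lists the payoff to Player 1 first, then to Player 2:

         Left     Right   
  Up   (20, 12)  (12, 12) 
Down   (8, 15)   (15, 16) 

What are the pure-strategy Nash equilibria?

(Up, Left) and (Down, Right)

(Up, Left): Player 1 gets 20 ≥ 8 from Down, and Player 2 gets 12 ≥ 12 from Right — Nash equilibrium.
(Up, Right): Player 1 prefers Down (15 > 12) — not an equilibrium.
(Down, Left): Player 1 prefers Up (20 > 8); Player 2 prefers Right (16 > 15) — not an equilibrium.
(Down, Right): Player 1 gets 15 ≥ 12 from Up, and Player 2 gets 16 ≥ 15 from Left — Nash equilibrium.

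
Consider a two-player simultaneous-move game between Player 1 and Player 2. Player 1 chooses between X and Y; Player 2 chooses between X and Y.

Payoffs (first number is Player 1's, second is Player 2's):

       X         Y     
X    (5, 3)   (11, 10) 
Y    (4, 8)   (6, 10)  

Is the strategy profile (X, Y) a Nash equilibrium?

At (X, Y), Player 1 earns 11; switching to Y would give 6, so Player 1 has no profitable deviation.
Player 2 earns 10; switching to X would give 3, so Player 2 has no profitable deviation.
Neither player can gain by a unilateral deviation, so this profile is a Nash equilibrium.

Yes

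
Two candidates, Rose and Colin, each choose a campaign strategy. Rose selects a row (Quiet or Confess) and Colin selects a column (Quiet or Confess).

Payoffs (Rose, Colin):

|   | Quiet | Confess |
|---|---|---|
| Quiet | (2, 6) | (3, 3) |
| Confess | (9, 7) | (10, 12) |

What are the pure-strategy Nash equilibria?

(Confess, Confess)

(Quiet, Quiet): Rose prefers Confess (9 > 2) — not an equilibrium.
(Quiet, Confess): Rose prefers Confess (10 > 3); Colin prefers Quiet (6 > 3) — not an equilibrium.
(Confess, Quiet): Colin prefers Confess (12 > 7) — not an equilibrium.
(Confess, Confess): Rose gets 10 ≥ 3 from Quiet, and Colin gets 12 ≥ 7 from Quiet — Nash equilibrium.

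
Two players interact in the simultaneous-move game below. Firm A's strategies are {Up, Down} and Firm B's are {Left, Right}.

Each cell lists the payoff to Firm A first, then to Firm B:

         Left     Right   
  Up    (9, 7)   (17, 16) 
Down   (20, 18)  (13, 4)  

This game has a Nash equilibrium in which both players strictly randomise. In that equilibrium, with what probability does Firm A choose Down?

Let p be the probability that Firm A plays Up. In a completely mixed equilibrium, Firm B must be indifferent between Left and Right.
Firm B's expected payoff from Left is 7p + 18(1−p); from Right it is 16p + 4(1−p).
Setting these equal: −11p + 18 = 12p + 4, so p = 14/23.
Therefore Firm A plays Down with probability 1 − 14/23 = 9/23.

9/23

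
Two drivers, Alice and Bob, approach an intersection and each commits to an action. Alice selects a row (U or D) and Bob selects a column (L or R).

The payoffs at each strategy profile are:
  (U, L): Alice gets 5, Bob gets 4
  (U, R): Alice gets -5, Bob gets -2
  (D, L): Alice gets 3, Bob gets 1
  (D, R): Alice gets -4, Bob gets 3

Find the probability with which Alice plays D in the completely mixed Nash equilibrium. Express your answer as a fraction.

3/4

Let x be the probability that Alice plays U. In a completely mixed equilibrium, Bob must be indifferent between L and R.
Bob's expected payoff from L is 4x + (1−x); from R it is −2x + 3(1−x).
Setting these equal: 3x + 1 = −5x + 3, so x = 1/4.
Therefore Alice plays D with probability 1 − 1/4 = 3/4.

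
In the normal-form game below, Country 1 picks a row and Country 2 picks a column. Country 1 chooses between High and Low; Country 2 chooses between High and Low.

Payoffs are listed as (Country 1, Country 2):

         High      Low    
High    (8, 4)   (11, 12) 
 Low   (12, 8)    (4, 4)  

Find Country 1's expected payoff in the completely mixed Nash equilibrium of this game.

First find q, the probability Country 2 plays High, from Country 1's indifference between High and Low: 8q + 11(1−q) = 12q + 4(1−q), giving q = 7/11.
Since Country 1 is indifferent in equilibrium, Country 1's expected payoff equals the payoff from either row against (7/11, 4/11). Using High: 8(7/11) + 11(4/11) = 100/11.

100/11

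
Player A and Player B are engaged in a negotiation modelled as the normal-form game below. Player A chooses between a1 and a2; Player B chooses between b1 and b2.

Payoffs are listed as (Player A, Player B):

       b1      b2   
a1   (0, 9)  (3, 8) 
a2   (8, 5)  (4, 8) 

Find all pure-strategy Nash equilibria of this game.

(a2, b2)

(a1, b1): Player A prefers a2 (8 > 0) — not an equilibrium.
(a1, b2): Player A prefers a2 (4 > 3); Player B prefers b1 (9 > 8) — not an equilibrium.
(a2, b1): Player B prefers b2 (8 > 5) — not an equilibrium.
(a2, b2): Player A gets 4 ≥ 3 from a1, and Player B gets 8 ≥ 5 from b1 — Nash equilibrium.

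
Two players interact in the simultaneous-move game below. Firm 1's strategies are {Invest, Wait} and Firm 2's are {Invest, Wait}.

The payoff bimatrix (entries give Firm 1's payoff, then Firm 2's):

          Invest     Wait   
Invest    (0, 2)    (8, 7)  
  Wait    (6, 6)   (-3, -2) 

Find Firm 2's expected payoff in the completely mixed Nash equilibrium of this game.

46/13

First find x, the probability Firm 1 plays Invest, from Firm 2's indifference between Invest and Wait: 2x + 6(1−x) = 7x − 2(1−x), giving x = 8/13.
Since Firm 2 is indifferent in equilibrium, Firm 2's expected payoff equals the payoff from either column against (8/13, 5/13). Using Invest: 2(8/13) + 6(5/13) = 46/13.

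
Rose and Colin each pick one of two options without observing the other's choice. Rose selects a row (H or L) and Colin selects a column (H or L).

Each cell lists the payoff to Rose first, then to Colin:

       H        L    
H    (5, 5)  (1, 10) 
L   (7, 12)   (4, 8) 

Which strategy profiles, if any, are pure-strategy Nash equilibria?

(H, H): Rose prefers L (7 > 5); Colin prefers L (10 > 5) — not an equilibrium.
(H, L): Rose prefers L (4 > 1) — not an equilibrium.
(L, H): Rose gets 7 ≥ 5 from H, and Colin gets 12 ≥ 8 from L — Nash equilibrium.
(L, L): Colin prefers H (12 > 8) — not an equilibrium.

(L, H)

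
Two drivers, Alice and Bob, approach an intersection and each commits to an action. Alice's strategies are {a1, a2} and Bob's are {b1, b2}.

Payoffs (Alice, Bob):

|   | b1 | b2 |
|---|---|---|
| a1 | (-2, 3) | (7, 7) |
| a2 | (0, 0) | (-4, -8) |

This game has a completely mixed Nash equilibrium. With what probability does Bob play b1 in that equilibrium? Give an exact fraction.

11/13

Let c be the probability that Bob plays b1. In a completely mixed equilibrium, Alice must be indifferent between a1 and a2.
Alice's expected payoff from a1 is −2c + 7(1−c); from a2 it is −4(1−c).
Setting these equal: −9c + 7 = 4c − 4, so c = 11/13.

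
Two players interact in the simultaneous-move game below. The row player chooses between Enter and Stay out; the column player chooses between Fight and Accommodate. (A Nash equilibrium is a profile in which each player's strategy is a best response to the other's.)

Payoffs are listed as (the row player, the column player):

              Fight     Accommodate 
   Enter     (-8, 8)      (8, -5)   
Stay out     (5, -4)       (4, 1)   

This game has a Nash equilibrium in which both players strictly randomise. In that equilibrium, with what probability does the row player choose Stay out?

13/18

Let r be the probability that the row player plays Enter. In a completely mixed equilibrium, the column player must be indifferent between Fight and Accommodate.
The column player's expected payoff from Fight is 8r − 4(1−r); from Accommodate it is −5r + (1−r).
Setting these equal: 12r − 4 = −6r + 1, so r = 5/18.
Therefore the row player plays Stay out with probability 1 − 5/18 = 13/18.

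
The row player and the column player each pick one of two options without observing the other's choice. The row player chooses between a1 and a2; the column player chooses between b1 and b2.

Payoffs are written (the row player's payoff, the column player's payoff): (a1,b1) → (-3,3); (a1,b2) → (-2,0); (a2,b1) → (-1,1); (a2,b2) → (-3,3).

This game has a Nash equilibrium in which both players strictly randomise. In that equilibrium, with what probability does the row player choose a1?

2/5

Let p be the probability that the row player plays a1. In a completely mixed equilibrium, the column player must be indifferent between b1 and b2.
The column player's expected payoff from b1 is 3p + (1−p); from b2 it is 3(1−p).
Setting these equal: 2p + 1 = −3p + 3, so p = 2/5.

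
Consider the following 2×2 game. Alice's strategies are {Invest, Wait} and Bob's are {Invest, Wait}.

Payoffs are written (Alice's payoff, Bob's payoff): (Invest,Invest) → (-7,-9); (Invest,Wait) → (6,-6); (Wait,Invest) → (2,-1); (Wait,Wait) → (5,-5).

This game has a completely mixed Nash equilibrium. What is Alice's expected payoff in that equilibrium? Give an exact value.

47/10

First find q, the probability Bob plays Invest, from Alice's indifference between Invest and Wait: −7q + 6(1−q) = 2q + 5(1−q), giving q = 1/10.
Since Alice is indifferent in equilibrium, Alice's expected payoff equals the payoff from either row against (1/10, 9/10). Using Invest: −7(1/10) + 6(9/10) = 47/10.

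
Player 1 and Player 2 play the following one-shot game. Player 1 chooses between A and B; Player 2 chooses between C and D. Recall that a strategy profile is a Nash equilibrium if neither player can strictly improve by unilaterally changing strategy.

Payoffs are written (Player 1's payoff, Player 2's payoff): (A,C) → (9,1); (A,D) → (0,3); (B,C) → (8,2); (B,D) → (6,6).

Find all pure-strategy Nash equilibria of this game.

(B, D)

(A, C): Player 2 prefers D (3 > 1) — not an equilibrium.
(A, D): Player 1 prefers B (6 > 0) — not an equilibrium.
(B, C): Player 1 prefers A (9 > 8); Player 2 prefers D (6 > 2) — not an equilibrium.
(B, D): Player 1 gets 6 ≥ 0 from A, and Player 2 gets 6 ≥ 2 from C — Nash equilibrium.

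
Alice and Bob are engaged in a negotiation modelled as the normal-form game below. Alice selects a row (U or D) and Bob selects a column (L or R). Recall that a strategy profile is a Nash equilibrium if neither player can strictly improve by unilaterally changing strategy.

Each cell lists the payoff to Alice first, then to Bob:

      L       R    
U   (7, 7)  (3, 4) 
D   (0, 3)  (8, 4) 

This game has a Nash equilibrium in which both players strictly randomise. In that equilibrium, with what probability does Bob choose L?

Let c be the probability that Bob plays L. In a completely mixed equilibrium, Alice must be indifferent between U and D.
Alice's expected payoff from U is 7c + 3(1−c); from D it is 8(1−c).
Setting these equal: 4c + 3 = −8c + 8, so c = 5/12.

5/12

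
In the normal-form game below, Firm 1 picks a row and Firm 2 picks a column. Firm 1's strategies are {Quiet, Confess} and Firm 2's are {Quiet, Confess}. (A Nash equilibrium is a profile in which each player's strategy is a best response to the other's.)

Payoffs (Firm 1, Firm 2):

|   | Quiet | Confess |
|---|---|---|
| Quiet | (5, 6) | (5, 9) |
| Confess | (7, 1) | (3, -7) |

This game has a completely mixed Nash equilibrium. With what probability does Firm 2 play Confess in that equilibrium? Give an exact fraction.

1/2

Let y be the probability that Firm 2 plays Quiet. In a completely mixed equilibrium, Firm 1 must be indifferent between Quiet and Confess.
Firm 1's expected payoff from Quiet is 5y + 5(1−y); from Confess it is 7y + 3(1−y).
Setting these equal: 5 = 4y + 3, so y = 1/2.
Therefore Firm 2 plays Confess with probability 1 − 1/2 = 1/2.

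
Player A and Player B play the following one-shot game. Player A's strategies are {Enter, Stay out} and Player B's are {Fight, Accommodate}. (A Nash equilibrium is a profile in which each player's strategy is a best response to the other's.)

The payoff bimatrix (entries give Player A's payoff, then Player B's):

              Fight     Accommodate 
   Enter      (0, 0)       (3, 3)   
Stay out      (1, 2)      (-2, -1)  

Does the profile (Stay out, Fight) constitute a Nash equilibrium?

Yes

At (Stay out, Fight), Player A earns 1; switching to Enter would give 0, so Player A has no profitable deviation.
Player B earns 2; switching to Accommodate would give -1, so Player B has no profitable deviation.
Neither player can gain by a unilateral deviation, so this profile is a Nash equilibrium.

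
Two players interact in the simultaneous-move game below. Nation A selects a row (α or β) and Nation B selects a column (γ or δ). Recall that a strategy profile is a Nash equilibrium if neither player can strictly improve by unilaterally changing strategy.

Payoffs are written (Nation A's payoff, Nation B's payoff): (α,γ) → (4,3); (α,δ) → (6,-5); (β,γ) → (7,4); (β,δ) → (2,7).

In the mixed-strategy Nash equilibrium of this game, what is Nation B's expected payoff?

41/11

First find p, the probability Nation A plays α, from Nation B's indifference between γ and δ: 3p + 4(1−p) = −5p + 7(1−p), giving p = 3/11.
Since Nation B is indifferent in equilibrium, Nation B's expected payoff equals the payoff from either column against (3/11, 8/11). Using γ: 3(3/11) + 4(8/11) = 41/11.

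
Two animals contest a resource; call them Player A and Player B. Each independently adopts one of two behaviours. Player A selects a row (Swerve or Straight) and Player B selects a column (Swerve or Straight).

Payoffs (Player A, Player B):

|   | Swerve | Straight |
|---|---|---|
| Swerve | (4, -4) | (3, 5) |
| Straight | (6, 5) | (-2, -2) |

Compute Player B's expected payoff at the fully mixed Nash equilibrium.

17/16

First find p, the probability Player A plays Swerve, from Player B's indifference between Swerve and Straight: −4p + 5(1−p) = 5p − 2(1−p), giving p = 7/16.
Since Player B is indifferent in equilibrium, Player B's expected payoff equals the payoff from either column against (7/16, 9/16). Using Swerve: −4(7/16) + 5(9/16) = 17/16.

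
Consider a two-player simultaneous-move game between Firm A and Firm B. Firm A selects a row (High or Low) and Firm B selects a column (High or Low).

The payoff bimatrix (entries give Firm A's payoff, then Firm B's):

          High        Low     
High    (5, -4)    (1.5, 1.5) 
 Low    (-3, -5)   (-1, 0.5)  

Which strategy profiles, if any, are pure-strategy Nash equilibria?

(High, Low)

(High, High): Firm B prefers Low (1.5 > -4) — not an equilibrium.
(High, Low): Firm A gets 1.5 ≥ -1 from Low, and Firm B gets 1.5 ≥ -4 from High — Nash equilibrium.
(Low, High): Firm A prefers High (5 > -3); Firm B prefers Low (0.5 > -5) — not an equilibrium.
(Low, Low): Firm A prefers High (1.5 > -1) — not an equilibrium.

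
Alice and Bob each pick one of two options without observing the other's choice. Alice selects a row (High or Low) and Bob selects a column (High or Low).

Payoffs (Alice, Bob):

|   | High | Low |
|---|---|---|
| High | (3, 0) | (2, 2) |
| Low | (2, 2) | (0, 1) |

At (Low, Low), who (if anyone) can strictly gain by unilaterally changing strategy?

Alice at (Low, Low) earns 0; deviating to High yields 2 — a strict improvement.
Bob earns 1; deviating to High yields 2 — a strict improvement.
Both Alice and Bob have strictly profitable deviations.

Both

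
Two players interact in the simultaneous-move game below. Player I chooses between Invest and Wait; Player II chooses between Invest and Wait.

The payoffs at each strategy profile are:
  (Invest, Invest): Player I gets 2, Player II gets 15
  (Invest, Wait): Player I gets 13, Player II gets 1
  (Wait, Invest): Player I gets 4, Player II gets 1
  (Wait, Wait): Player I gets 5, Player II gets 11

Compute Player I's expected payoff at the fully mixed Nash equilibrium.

First find y, the probability Player II plays Invest, from Player I's indifference between Invest and Wait: 2y + 13(1−y) = 4y + 5(1−y), giving y = 4/5.
Since Player I is indifferent in equilibrium, Player I's expected payoff equals the payoff from either row against (4/5, 1/5). Using Invest: 2(4/5) + 13(1/5) = 21/5.

21/5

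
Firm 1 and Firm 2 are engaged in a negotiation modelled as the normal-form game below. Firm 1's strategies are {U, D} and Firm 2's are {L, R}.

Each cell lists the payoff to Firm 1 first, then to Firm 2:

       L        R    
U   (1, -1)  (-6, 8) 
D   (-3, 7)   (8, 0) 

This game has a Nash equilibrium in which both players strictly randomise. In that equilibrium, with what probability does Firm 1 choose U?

Let r be the probability that Firm 1 plays U. In a completely mixed equilibrium, Firm 2 must be indifferent between L and R.
Firm 2's expected payoff from L is −r + 7(1−r); from R it is 8r.
Setting these equal: −8r + 7 = 8r, so r = 7/16.

7/16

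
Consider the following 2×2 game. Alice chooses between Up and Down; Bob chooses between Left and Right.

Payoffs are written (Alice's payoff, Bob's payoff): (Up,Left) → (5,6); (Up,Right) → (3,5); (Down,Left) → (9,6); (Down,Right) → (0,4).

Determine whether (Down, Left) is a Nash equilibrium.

Yes

At (Down, Left), Alice earns 9; switching to Up would give 5, so Alice has no profitable deviation.
Bob earns 6; switching to Right would give 4, so Bob has no profitable deviation.
Neither player can gain by a unilateral deviation, so this profile is a Nash equilibrium.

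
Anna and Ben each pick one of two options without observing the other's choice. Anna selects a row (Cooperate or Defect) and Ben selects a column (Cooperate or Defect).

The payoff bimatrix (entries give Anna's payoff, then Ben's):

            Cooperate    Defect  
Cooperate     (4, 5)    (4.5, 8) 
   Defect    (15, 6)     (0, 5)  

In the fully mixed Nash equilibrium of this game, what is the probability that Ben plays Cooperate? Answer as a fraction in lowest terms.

9/31

Let c be the probability that Ben plays Cooperate. In a completely mixed equilibrium, Anna must be indifferent between Cooperate and Defect.
Anna's expected payoff from Cooperate is 4c + 4.5(1−c); from Defect it is 15c.
Setting these equal: −0.5c + 4.5 = 15c, so c = 9/31.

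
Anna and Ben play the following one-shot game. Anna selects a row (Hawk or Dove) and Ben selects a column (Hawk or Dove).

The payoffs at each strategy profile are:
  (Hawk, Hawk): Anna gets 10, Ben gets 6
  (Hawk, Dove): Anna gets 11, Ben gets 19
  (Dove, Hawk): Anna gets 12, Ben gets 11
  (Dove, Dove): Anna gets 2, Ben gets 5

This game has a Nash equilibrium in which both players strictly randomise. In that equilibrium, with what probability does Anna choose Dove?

Let x be the probability that Anna plays Hawk. In a completely mixed equilibrium, Ben must be indifferent between Hawk and Dove.
Ben's expected payoff from Hawk is 6x + 11(1−x); from Dove it is 19x + 5(1−x).
Setting these equal: −5x + 11 = 14x + 5, so x = 6/19.
Therefore Anna plays Dove with probability 1 − 6/19 = 13/19.

13/19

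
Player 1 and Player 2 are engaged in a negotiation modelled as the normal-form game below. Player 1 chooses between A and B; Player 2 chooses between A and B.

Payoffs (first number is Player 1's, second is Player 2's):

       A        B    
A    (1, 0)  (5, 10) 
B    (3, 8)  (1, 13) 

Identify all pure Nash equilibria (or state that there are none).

(A, A): Player 1 prefers B (3 > 1); Player 2 prefers B (10 > 0) — not an equilibrium.
(A, B): Player 1 gets 5 ≥ 1 from B, and Player 2 gets 10 ≥ 0 from A — Nash equilibrium.
(B, A): Player 2 prefers B (13 > 8) — not an equilibrium.
(B, B): Player 1 prefers A (5 > 1) — not an equilibrium.

(A, B)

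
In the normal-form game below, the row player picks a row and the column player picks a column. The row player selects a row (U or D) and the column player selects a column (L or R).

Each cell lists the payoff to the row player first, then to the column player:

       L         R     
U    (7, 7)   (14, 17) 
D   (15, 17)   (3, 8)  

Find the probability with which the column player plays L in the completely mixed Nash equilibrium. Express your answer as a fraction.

Let c be the probability that the column player plays L. In a completely mixed equilibrium, the row player must be indifferent between U and D.
The row player's expected payoff from U is 7c + 14(1−c); from D it is 15c + 3(1−c).
Setting these equal: −7c + 14 = 12c + 3, so c = 11/19.

11/19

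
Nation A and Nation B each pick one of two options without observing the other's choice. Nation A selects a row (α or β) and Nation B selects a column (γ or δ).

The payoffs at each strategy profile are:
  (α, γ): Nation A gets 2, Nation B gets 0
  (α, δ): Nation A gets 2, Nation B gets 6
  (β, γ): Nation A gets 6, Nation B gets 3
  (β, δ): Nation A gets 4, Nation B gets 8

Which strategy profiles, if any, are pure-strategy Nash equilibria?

(α, γ): Nation A prefers β (6 > 2); Nation B prefers δ (6 > 0) — not an equilibrium.
(α, δ): Nation A prefers β (4 > 2) — not an equilibrium.
(β, γ): Nation B prefers δ (8 > 3) — not an equilibrium.
(β, δ): Nation A gets 4 ≥ 2 from α, and Nation B gets 8 ≥ 3 from γ — Nash equilibrium.

(β, δ)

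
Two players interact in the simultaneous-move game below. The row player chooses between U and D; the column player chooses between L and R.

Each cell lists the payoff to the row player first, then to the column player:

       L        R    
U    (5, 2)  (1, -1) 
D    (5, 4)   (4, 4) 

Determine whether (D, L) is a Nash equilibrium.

Yes

At (D, L), the row player earns 5; switching to U would give 5, so the row player has no profitable deviation.
The column player earns 4; switching to R would give 4, so the column player has no profitable deviation.
Neither player can gain by a unilateral deviation, so this profile is a Nash equilibrium.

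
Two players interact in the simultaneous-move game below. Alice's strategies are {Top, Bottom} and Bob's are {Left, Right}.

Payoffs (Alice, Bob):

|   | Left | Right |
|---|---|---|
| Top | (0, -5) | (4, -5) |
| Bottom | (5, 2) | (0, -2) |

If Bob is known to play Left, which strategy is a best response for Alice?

Bottom

Against Left, Alice earns 0 from Top and 5 from Bottom.
So Bottom is the best response.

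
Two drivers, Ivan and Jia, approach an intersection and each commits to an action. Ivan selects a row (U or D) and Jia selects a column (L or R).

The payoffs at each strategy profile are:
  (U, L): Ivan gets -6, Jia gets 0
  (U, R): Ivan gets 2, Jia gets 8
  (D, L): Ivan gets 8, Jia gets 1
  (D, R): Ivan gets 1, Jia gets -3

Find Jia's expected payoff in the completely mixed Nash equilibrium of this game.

2/3

First find p, the probability Ivan plays U, from Jia's indifference between L and R: (1−p) = 8p − 3(1−p), giving p = 1/3.
Since Jia is indifferent in equilibrium, Jia's expected payoff equals the payoff from either column against (1/3, 2/3). Using L: (2/3) = 2/3.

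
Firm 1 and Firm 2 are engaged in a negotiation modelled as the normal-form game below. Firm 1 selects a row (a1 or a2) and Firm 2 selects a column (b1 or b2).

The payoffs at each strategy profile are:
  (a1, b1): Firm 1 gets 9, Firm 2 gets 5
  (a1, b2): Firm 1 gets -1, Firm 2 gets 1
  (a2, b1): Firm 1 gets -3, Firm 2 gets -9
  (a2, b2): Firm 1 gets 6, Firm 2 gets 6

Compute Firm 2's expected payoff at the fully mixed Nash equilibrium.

39/19

First find x, the probability Firm 1 plays a1, from Firm 2's indifference between b1 and b2: 5x − 9(1−x) = x + 6(1−x), giving x = 15/19.
Since Firm 2 is indifferent in equilibrium, Firm 2's expected payoff equals the payoff from either column against (15/19, 4/19). Using b1: 5(15/19) − 9(4/19) = 39/19.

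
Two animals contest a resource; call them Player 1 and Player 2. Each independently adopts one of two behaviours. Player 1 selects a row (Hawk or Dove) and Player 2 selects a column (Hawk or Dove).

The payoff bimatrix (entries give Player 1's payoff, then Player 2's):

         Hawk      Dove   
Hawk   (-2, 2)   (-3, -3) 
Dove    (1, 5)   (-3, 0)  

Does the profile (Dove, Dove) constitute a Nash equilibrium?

At (Dove, Dove), Player 1 earns -3; switching to Hawk would give -3, so Player 1 has no profitable deviation.
Player 2 earns 0; switching to Hawk would give 5, so Player 2 would deviate.
Since at least one player can profitably deviate, this is not a Nash equilibrium.

No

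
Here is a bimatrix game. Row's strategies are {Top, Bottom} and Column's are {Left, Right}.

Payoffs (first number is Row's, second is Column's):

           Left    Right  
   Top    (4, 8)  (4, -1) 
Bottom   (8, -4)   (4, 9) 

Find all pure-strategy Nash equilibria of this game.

(Bottom, Right)

(Top, Left): Row prefers Bottom (8 > 4) — not an equilibrium.
(Top, Right): Column prefers Left (8 > -1) — not an equilibrium.
(Bottom, Left): Column prefers Right (9 > -4) — not an equilibrium.
(Bottom, Right): Row gets 4 ≥ 4 from Top, and Column gets 9 ≥ -4 from Left — Nash equilibrium.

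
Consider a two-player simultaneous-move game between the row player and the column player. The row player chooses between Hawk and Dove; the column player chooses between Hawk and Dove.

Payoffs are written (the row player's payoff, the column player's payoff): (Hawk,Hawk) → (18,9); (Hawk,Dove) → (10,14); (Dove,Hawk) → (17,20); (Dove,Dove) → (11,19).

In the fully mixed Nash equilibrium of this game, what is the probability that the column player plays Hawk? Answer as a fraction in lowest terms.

1/2

Let c be the probability that the column player plays Hawk. In a completely mixed equilibrium, the row player must be indifferent between Hawk and Dove.
The row player's expected payoff from Hawk is 18c + 10(1−c); from Dove it is 17c + 11(1−c).
Setting these equal: 8c + 10 = 6c + 11, so c = 1/2.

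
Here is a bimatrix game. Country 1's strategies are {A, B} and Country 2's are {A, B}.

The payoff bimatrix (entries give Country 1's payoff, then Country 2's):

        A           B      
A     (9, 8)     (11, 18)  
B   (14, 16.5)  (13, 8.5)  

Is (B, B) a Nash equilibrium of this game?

At (B, B), Country 1 earns 13; switching to A would give 11, so Country 1 has no profitable deviation.
Country 2 earns 8.5; switching to A would give 16.5, so Country 2 would deviate.
Since at least one player can profitably deviate, this is not a Nash equilibrium.

No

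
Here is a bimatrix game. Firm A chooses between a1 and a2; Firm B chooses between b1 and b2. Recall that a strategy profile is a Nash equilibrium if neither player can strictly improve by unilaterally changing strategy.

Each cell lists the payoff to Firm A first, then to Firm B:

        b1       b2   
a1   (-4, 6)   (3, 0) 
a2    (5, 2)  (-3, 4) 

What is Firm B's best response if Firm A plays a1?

Against a1, Firm B earns 6 from b1 and 0 from b2.
So b1 is the best response.

b1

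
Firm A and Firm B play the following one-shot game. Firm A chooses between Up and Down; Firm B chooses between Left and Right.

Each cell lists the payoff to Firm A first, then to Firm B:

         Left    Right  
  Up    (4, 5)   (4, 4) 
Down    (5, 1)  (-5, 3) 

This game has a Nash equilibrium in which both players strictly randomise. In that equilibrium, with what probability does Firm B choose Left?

Let y be the probability that Firm B plays Left. In a completely mixed equilibrium, Firm A must be indifferent between Up and Down.
Firm A's expected payoff from Up is 4y + 4(1−y); from Down it is 5y − 5(1−y).
Setting these equal: 4 = 10y − 5, so y = 9/10.

9/10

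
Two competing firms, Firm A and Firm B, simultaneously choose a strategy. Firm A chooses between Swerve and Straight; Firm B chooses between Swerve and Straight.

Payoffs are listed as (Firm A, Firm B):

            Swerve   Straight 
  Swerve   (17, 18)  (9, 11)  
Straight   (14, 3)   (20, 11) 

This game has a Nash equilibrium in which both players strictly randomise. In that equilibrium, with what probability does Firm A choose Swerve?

8/15

Let p be the probability that Firm A plays Swerve. In a completely mixed equilibrium, Firm B must be indifferent between Swerve and Straight.
Firm B's expected payoff from Swerve is 18p + 3(1−p); from Straight it is 11p + 11(1−p).
Setting these equal: 15p + 3 = 11, so p = 8/15.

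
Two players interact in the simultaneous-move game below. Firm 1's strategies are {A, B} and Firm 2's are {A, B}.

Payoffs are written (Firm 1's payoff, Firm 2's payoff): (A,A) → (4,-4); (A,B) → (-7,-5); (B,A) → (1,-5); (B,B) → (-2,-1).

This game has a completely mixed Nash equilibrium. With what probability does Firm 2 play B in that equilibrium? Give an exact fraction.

Let y be the probability that Firm 2 plays A. In a completely mixed equilibrium, Firm 1 must be indifferent between A and B.
Firm 1's expected payoff from A is 4y − 7(1−y); from B it is y − 2(1−y).
Setting these equal: 11y − 7 = 3y − 2, so y = 5/8.
Therefore Firm 2 plays B with probability 1 − 5/8 = 3/8.

3/8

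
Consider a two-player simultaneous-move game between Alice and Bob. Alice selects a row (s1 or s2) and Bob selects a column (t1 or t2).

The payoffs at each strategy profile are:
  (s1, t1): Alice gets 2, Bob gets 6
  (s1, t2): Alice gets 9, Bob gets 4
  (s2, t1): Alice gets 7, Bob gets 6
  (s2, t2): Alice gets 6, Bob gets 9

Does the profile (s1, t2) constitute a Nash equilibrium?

No

At (s1, t2), Alice earns 9; switching to s2 would give 6, so Alice has no profitable deviation.
Bob earns 4; switching to t1 would give 6, so Bob would deviate.
Since at least one player can profitably deviate, this is not a Nash equilibrium.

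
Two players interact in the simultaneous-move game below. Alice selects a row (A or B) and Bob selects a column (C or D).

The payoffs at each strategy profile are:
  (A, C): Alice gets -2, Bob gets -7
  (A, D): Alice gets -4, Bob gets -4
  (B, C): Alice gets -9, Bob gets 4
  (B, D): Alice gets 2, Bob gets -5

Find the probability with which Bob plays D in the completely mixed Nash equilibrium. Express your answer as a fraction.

7/13

Let q be the probability that Bob plays C. In a completely mixed equilibrium, Alice must be indifferent between A and B.
Alice's expected payoff from A is −2q − 4(1−q); from B it is −9q + 2(1−q).
Setting these equal: 2q − 4 = −11q + 2, so q = 6/13.
Therefore Bob plays D with probability 1 − 6/13 = 7/13.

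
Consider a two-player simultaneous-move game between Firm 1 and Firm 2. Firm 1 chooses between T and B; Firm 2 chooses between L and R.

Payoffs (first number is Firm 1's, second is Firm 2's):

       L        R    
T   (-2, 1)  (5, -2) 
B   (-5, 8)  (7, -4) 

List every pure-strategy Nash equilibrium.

(T, L)

(T, L): Firm 1 gets -2 ≥ -5 from B, and Firm 2 gets 1 ≥ -2 from R — Nash equilibrium.
(T, R): Firm 1 prefers B (7 > 5); Firm 2 prefers L (1 > -2) — not an equilibrium.
(B, L): Firm 1 prefers T (-2 > -5) — not an equilibrium.
(B, R): Firm 2 prefers L (8 > -4) — not an equilibrium.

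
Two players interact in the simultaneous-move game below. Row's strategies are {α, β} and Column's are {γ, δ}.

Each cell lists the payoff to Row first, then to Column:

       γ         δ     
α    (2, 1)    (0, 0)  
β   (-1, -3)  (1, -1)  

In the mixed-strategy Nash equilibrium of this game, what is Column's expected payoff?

First find p, the probability Row plays α, from Column's indifference between γ and δ: p − 3(1−p) = −(1−p), giving p = 2/3.
Since Column is indifferent in equilibrium, Column's expected payoff equals the payoff from either column against (2/3, 1/3). Using γ: (2/3) − 3(1/3) = -1/3.

-1/3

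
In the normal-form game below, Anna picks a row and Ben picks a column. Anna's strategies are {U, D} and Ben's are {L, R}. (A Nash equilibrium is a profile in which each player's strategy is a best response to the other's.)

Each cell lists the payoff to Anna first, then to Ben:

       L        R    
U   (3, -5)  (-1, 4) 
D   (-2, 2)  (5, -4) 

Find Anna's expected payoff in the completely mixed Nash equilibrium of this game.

13/11

First find q, the probability Ben plays L, from Anna's indifference between U and D: 3q − (1−q) = −2q + 5(1−q), giving q = 6/11.
Since Anna is indifferent in equilibrium, Anna's expected payoff equals the payoff from either row against (6/11, 5/11). Using U: 3(6/11) − (5/11) = 13/11.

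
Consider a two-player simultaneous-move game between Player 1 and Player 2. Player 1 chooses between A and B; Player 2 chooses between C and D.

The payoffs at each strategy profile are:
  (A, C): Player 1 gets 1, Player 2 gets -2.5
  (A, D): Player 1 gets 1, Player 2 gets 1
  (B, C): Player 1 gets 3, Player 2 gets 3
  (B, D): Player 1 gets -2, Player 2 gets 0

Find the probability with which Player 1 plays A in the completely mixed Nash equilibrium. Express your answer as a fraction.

6/13

Let r be the probability that Player 1 plays A. In a completely mixed equilibrium, Player 2 must be indifferent between C and D.
Player 2's expected payoff from C is −2.5r + 3(1−r); from D it is r.
Setting these equal: −5.5r + 3 = r, so r = 6/13.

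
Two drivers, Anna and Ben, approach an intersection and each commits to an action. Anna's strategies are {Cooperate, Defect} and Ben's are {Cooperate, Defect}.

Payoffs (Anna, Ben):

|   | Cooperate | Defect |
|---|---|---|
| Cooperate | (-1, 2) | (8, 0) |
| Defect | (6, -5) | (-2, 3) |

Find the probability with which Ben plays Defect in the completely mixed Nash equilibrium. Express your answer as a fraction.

7/17

Let q be the probability that Ben plays Cooperate. In a completely mixed equilibrium, Anna must be indifferent between Cooperate and Defect.
Anna's expected payoff from Cooperate is −q + 8(1−q); from Defect it is 6q − 2(1−q).
Setting these equal: −9q + 8 = 8q − 2, so q = 10/17.
Therefore Ben plays Defect with probability 1 − 10/17 = 7/17.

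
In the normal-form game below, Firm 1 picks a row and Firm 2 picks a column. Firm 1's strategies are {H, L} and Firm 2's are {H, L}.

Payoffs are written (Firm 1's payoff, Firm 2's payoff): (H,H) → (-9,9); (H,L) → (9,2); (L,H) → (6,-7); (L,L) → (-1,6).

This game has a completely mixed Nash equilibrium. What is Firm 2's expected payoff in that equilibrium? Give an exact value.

First find p, the probability Firm 1 plays H, from Firm 2's indifference between H and L: 9p − 7(1−p) = 2p + 6(1−p), giving p = 13/20.
Since Firm 2 is indifferent in equilibrium, Firm 2's expected payoff equals the payoff from either column against (13/20, 7/20). Using H: 9(13/20) − 7(7/20) = 17/5.

17/5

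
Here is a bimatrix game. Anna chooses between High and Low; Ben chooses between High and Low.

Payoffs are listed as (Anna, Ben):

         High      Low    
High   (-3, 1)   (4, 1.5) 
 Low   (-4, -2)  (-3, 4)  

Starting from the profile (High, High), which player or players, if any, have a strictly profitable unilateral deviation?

Anna at (High, High) earns -3; deviating to Low yields -4 — not better.
Ben earns 1; deviating to Low yields 1.5 — a strict improvement.
Only Ben has a strictly profitable deviation.

Ben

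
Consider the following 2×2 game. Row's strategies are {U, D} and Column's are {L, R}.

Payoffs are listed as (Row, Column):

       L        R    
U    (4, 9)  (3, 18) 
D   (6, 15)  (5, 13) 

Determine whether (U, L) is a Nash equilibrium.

No

At (U, L), Row earns 4; switching to D would give 6, so Row would deviate.
Column earns 9; switching to R would give 18, so Column would deviate.
Since at least one player can profitably deviate, this is not a Nash equilibrium.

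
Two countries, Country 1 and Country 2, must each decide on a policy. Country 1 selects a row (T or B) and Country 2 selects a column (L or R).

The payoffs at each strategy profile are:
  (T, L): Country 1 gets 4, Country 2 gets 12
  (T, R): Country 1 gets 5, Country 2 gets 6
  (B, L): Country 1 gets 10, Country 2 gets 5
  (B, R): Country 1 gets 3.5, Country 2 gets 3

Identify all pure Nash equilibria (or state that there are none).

(T, L): Country 1 prefers B (10 > 4) — not an equilibrium.
(T, R): Country 2 prefers L (12 > 6) — not an equilibrium.
(B, L): Country 1 gets 10 ≥ 4 from T, and Country 2 gets 5 ≥ 3 from R — Nash equilibrium.
(B, R): Country 1 prefers T (5 > 3.5); Country 2 prefers L (5 > 3) — not an equilibrium.

(B, L)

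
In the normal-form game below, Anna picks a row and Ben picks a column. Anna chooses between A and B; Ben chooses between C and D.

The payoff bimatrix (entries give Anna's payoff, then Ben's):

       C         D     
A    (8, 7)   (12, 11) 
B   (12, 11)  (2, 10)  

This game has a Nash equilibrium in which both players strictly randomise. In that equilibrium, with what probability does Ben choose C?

5/7

Let c be the probability that Ben plays C. In a completely mixed equilibrium, Anna must be indifferent between A and B.
Anna's expected payoff from A is 8c + 12(1−c); from B it is 12c + 2(1−c).
Setting these equal: −4c + 12 = 10c + 2, so c = 5/7.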